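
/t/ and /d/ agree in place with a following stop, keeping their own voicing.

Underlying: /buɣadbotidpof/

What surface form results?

/d/ before /b/ (labial) → [b]
/d/ before /p/ (labial) → [b]

[buɣabbotibpof]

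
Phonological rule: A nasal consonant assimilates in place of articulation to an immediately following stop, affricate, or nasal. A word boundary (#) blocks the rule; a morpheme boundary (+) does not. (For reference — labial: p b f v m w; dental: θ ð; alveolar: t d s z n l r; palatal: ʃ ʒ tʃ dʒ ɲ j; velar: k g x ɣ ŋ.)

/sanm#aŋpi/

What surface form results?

[samm#ampi]

/n/ before /m/ (labial) → [m]
/ŋ/ before /p/ (labial) → [m]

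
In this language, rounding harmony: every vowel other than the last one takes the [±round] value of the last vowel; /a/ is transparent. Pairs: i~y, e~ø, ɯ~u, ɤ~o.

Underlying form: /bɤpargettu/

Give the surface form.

/ɤ/ harmonizes with /u/ ([+round]) → [o]
/e/ harmonizes with /u/ ([+round]) → [ø]

[bopargøttu]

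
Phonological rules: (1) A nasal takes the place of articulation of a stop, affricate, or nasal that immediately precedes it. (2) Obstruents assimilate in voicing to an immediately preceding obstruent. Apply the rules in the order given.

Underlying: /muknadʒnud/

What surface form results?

[mukŋadʒɲud]

Rule 1: /n/ after /k/ (velar) → [ŋ]
Rule 1: /n/ after /dʒ/ (palatal) → [ɲ]
After rule 1: mukŋadʒɲud
Rule 2: no segment meets the rule's conditions; no change.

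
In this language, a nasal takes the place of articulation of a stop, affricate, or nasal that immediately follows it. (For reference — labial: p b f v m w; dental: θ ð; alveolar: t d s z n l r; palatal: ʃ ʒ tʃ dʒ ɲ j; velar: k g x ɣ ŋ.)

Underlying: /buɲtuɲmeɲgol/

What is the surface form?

[buntummeŋgol]

/ɲ/ before /t/ (alveolar) → [n]
/ɲ/ before /m/ (labial) → [m]
/ɲ/ before /g/ (velar) → [ŋ]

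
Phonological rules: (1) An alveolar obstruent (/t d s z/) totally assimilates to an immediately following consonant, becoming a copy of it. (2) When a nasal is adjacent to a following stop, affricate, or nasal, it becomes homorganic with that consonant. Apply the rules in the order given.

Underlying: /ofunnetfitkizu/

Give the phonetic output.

[ofunneffikkizu]

Rule 1: /t/ before /f/ → [f] (total assimilation)
Rule 1: /t/ before /k/ → [k] (total assimilation)
After rule 1: ofunneffikkizu
Rule 2: no segment meets the rule's conditions; no change.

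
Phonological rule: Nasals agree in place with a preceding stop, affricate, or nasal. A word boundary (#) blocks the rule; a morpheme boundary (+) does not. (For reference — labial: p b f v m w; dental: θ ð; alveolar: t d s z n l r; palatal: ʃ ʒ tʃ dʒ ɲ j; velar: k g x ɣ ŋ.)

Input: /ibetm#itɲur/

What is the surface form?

/m/ after /t/ (alveolar) → [n]
/ɲ/ after /t/ (alveolar) → [n]

[ibetn#itnur]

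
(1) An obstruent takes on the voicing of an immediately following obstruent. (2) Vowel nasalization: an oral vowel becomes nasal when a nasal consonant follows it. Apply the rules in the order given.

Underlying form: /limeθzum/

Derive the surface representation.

Rule 1: /θ/ before /z/ (voiced) → [ð]
After rule 1: limeðzum
Rule 2: /i/ before nasal /m/ → [ĩ]
Rule 2: /u/ before nasal /m/ → [ũ]

[lĩmeðzũm]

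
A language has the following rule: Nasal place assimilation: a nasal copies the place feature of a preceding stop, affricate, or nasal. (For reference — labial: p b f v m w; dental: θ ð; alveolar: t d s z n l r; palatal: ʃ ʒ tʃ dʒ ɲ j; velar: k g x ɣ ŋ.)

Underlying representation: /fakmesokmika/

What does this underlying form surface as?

[fakŋesokŋika]

/m/ after /k/ (velar) → [ŋ]
/m/ after /k/ (velar) → [ŋ]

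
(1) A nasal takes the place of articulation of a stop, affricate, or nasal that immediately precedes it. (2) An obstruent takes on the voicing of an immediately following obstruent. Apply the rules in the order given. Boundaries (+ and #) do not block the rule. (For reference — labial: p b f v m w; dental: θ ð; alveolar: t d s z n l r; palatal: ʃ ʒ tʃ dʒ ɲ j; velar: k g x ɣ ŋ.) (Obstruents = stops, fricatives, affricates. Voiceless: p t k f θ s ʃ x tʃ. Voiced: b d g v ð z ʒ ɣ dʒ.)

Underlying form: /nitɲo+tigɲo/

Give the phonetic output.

[nitno+tigŋo]

Rule 1: /ɲ/ after /t/ (alveolar) → [n]
Rule 1: /ɲ/ after /g/ (velar) → [ŋ]
After rule 1: nitno+tigŋo
Rule 2: no segment meets the rule's conditions; no change.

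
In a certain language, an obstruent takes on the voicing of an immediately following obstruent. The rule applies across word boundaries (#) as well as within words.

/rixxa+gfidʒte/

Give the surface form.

[rixxa+kfitʃte]

/g/ before /f/ (voiceless) → [k]
/dʒ/ before /t/ (voiceless) → [tʃ]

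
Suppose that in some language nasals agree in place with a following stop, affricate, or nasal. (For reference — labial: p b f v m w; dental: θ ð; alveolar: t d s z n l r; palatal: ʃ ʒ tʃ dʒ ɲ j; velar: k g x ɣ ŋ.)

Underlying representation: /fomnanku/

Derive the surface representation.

/m/ before /n/ (alveolar) → [n]
/n/ before /k/ (velar) → [ŋ]

[fonnaŋku]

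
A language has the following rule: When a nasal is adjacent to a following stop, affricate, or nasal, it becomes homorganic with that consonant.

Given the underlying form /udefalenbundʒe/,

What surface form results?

/n/ before /b/ (labial) → [m]
/n/ before /dʒ/ (palatal) → [ɲ]

[udefalembuɲdʒe]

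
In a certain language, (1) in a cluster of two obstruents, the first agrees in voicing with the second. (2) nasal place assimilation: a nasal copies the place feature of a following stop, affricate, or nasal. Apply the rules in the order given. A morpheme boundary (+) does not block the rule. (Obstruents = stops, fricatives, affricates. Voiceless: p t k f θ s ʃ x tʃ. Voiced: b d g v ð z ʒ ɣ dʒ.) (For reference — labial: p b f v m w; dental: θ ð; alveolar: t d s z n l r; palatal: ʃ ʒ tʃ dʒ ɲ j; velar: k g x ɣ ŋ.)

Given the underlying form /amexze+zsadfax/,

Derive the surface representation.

[ameɣze+ssatfax]

Rule 1: /x/ before /z/ (voiced) → [ɣ]
Rule 1: /z/ before /s/ (voiceless) → [s]
Rule 1: /d/ before /f/ (voiceless) → [t]
After rule 1: ameɣze+ssatfax
Rule 2: no segment meets the rule's conditions; no change.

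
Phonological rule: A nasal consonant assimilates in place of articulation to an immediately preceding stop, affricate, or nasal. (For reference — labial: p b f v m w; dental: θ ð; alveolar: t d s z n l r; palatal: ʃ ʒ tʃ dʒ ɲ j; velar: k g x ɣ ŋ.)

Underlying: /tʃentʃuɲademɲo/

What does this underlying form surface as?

[tʃentʃuɲademmo]

/ɲ/ after /m/ (labial) → [m]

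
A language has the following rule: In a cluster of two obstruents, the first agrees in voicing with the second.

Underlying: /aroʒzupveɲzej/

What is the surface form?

/p/ before /v/ (voiced) → [b]

[aroʒzubveɲzej]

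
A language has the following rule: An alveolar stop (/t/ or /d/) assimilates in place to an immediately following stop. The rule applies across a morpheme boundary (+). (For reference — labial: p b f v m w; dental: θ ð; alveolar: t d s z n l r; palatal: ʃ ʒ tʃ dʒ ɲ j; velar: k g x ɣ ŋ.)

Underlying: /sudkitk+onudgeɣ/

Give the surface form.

/d/ before /k/ (velar) → [g]
/t/ before /k/ (velar) → [k]
/d/ before /g/ (velar) → [g]

[sugkikk+onuggeɣ]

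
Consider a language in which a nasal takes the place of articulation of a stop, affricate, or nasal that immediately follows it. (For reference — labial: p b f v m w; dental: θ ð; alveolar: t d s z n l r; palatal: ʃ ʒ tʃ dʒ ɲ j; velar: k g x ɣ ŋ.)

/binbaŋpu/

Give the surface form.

/n/ before /b/ (labial) → [m]
/ŋ/ before /p/ (labial) → [m]

[bimbampu]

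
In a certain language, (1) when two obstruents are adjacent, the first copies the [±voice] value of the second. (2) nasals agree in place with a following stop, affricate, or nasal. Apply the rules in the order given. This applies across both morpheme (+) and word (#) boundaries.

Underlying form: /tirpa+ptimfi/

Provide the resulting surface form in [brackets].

[tirpa+ptimfi]

Rule 1: no segment meets the rule's conditions; no change.
After rule 1: tirpa+ptimfi
Rule 2: no segment meets the rule's conditions; no change.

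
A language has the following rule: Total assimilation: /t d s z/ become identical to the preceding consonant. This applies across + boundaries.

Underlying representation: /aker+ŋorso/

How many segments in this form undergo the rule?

1

/s/ after /r/ → [r] (total assimilation)
1 segment changes.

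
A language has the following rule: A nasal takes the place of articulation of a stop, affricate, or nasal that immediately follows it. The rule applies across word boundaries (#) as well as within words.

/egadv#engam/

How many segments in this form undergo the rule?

1

/n/ before /g/ (velar) → [ŋ]
1 segment changes.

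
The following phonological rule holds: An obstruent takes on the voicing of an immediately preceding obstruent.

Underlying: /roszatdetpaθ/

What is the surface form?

/z/ after /s/ (voiceless) → [s]
/d/ after /t/ (voiceless) → [t]

[rossattetpaθ]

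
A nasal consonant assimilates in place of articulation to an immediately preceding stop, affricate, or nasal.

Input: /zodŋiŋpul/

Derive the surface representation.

/ŋ/ after /d/ (alveolar) → [n]

[zodniŋpul]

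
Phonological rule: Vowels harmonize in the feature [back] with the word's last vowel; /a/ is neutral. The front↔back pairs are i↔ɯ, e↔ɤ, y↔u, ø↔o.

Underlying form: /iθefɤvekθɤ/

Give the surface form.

/i/ harmonizes with /ɤ/ ([+back]) → [ɯ]
/e/ harmonizes with /ɤ/ ([+back]) → [ɤ]
/e/ harmonizes with /ɤ/ ([+back]) → [ɤ]

[ɯθɤfɤvɤkθɤ]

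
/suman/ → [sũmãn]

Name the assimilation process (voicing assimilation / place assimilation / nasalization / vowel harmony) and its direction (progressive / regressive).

nasalization, regressive

/u/→[ũ] /a/→[ã].
Each target copies a feature from the following segment, so the direction is regressive.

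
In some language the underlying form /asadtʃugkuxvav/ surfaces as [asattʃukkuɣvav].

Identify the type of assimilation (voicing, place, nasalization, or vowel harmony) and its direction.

voicing assimilation, regressive

/d/→[t] /g/→[k] /x/→[ɣ].
Each target copies a feature from the following segment, so the direction is regressive.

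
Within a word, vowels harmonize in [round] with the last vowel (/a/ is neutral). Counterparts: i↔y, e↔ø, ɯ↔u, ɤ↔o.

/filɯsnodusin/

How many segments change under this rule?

2

/o/ harmonizes with /i/ ([-round]) → [ɤ]
/u/ harmonizes with /i/ ([-round]) → [ɯ]
2 segments change.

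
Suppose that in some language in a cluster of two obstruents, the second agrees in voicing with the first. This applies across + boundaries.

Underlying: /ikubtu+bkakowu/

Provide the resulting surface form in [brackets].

/t/ after /b/ (voiced) → [d]
/k/ after /b/ (voiced) → [g]

[ikubdu+bgakowu]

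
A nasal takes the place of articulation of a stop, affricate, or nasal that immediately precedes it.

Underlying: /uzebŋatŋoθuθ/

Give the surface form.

/ŋ/ after /b/ (labial) → [m]
/ŋ/ after /t/ (alveolar) → [n]

[uzebmatnoθuθ]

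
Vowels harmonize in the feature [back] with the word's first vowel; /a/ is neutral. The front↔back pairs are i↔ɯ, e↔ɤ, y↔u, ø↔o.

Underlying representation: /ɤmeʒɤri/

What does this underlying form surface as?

/e/ harmonizes with /ɤ/ ([+back]) → [ɤ]
/i/ harmonizes with /ɤ/ ([+back]) → [ɯ]

[ɤmɤʒɤrɯ]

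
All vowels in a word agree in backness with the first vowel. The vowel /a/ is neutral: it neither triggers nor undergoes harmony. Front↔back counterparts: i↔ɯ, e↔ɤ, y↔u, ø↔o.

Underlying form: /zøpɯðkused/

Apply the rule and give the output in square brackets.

/ɯ/ harmonizes with /ø/ ([-back]) → [i]
/u/ harmonizes with /ø/ ([-back]) → [y]

[zøpiðkysed]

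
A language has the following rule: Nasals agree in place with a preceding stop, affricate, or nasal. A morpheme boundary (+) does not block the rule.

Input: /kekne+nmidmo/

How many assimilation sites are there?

3

/n/ after /k/ (velar) → [ŋ]
/m/ after /n/ (alveolar) → [n]
/m/ after /d/ (alveolar) → [n]
3 segments change.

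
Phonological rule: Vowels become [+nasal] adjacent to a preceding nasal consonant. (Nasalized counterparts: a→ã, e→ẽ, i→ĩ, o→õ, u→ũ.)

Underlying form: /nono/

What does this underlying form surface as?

[nõnõ]

/o/ after nasal /n/ → [õ]
/o/ after nasal /n/ → [õ]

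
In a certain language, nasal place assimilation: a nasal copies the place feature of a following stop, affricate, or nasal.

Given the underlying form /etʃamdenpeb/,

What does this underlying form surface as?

/m/ before /d/ (alveolar) → [n]
/n/ before /p/ (labial) → [m]

[etʃandempeb]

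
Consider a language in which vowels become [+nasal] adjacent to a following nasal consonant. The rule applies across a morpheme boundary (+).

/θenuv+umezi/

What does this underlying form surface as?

/e/ before nasal /n/ → [ẽ]
/u/ before nasal /m/ → [ũ]

[θẽnuv+ũmezi]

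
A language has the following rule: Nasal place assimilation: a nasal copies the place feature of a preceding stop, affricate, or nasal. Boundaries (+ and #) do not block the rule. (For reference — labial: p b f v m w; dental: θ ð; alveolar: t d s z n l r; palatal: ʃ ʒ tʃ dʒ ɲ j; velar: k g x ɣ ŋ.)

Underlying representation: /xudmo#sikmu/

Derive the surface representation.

[xudno#sikŋu]

/m/ after /d/ (alveolar) → [n]
/m/ after /k/ (velar) → [ŋ]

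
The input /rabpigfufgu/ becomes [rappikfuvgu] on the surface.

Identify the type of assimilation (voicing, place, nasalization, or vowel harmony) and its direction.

voicing assimilation, regressive

/b/→[p] /g/→[k] /f/→[v].
Each target copies a feature from the following segment, so the direction is regressive.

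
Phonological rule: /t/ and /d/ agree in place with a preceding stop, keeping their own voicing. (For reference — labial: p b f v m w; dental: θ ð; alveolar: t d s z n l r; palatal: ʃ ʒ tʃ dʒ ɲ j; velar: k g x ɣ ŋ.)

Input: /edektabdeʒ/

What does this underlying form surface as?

[edekkabbeʒ]

/t/ after /k/ (velar) → [k]
/d/ after /b/ (labial) → [b]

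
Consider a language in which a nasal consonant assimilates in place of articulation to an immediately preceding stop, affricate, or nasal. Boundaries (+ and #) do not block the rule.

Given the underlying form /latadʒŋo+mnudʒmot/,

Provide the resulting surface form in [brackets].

/ŋ/ after /dʒ/ (palatal) → [ɲ]
/n/ after /m/ (labial) → [m]
/m/ after /dʒ/ (palatal) → [ɲ]

[latadʒɲo+mmudʒɲot]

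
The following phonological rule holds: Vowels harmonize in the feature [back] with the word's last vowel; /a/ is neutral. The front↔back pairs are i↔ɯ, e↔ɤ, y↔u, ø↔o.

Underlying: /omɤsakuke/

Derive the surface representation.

[ømesakyke]

/o/ harmonizes with /e/ ([-back]) → [ø]
/ɤ/ harmonizes with /e/ ([-back]) → [e]
/u/ harmonizes with /e/ ([-back]) → [y]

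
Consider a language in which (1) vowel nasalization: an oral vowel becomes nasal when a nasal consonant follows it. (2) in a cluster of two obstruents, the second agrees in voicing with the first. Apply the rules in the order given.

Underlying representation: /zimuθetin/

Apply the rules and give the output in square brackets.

[zĩmuθetĩn]

Rule 1: /i/ before nasal /m/ → [ĩ]
Rule 1: /i/ before nasal /n/ → [ĩ]
After rule 1: zĩmuθetĩn
Rule 2: no segment meets the rule's conditions; no change.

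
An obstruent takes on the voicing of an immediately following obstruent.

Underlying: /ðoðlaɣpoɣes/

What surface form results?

[ðoðlaxpoɣes]

/ɣ/ before /p/ (voiceless) → [x]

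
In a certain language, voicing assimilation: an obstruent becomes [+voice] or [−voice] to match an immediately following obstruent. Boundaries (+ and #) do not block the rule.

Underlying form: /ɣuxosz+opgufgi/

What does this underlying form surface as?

/s/ before /z/ (voiced) → [z]
/p/ before /g/ (voiced) → [b]
/f/ before /g/ (voiced) → [v]

[ɣuxozz+obguvgi]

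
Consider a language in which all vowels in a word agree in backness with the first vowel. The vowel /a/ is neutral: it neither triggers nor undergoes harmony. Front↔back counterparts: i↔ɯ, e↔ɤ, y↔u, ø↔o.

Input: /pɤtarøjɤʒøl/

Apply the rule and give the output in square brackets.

[pɤtarojɤʒol]

/ø/ harmonizes with /ɤ/ ([+back]) → [o]
/ø/ harmonizes with /ɤ/ ([+back]) → [o]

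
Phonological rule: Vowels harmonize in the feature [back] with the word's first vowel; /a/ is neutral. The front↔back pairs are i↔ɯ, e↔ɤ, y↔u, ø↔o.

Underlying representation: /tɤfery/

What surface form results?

[tɤfɤru]

/e/ harmonizes with /ɤ/ ([+back]) → [ɤ]
/y/ harmonizes with /ɤ/ ([+back]) → [u]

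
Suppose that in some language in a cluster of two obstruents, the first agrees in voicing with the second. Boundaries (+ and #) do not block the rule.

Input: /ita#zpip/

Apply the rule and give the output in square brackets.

/z/ before /p/ (voiceless) → [s]

[ita#spip]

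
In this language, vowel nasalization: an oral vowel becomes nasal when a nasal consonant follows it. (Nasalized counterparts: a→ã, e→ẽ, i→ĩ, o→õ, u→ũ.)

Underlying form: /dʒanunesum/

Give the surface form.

/a/ before nasal /n/ → [ã]
/u/ before nasal /n/ → [ũ]
/u/ before nasal /m/ → [ũ]

[dʒãnũnesũm]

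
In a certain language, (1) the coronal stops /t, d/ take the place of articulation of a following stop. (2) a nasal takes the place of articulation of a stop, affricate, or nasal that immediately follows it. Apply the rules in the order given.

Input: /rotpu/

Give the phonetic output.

[roppu]

Rule 1: /t/ before /p/ (labial) → [p]
After rule 1: roppu
Rule 2: no segment meets the rule's conditions; no change.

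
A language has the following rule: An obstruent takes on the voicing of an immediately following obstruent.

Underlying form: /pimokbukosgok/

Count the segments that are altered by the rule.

/k/ before /b/ (voiced) → [g]
/s/ before /g/ (voiced) → [z]
2 segments change.

2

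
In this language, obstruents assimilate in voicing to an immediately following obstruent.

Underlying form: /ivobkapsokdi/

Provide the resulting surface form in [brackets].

[ivopkapsogdi]

/b/ before /k/ (voiceless) → [p]
/k/ before /d/ (voiced) → [g]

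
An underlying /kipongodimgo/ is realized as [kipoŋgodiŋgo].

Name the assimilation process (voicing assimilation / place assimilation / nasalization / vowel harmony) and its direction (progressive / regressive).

place assimilation, regressive

/n/→[ŋ] /m/→[ŋ].
Each target copies a feature from the following segment, so the direction is regressive.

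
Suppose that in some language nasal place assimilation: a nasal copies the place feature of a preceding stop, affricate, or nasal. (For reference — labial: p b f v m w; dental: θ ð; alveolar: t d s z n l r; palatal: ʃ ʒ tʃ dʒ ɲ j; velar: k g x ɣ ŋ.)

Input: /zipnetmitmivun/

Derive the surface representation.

[zipmetnitnivun]

/n/ after /p/ (labial) → [m]
/m/ after /t/ (alveolar) → [n]
/m/ after /t/ (alveolar) → [n]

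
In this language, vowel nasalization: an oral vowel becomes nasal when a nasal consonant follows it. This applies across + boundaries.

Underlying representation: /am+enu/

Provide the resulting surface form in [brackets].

/a/ before nasal /m/ → [ã]
/e/ before nasal /n/ → [ẽ]

[ãm+ẽnu]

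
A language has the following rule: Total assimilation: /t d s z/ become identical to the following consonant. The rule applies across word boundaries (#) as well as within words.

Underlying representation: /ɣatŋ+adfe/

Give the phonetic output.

[ɣaŋŋ+affe]

/t/ before /ŋ/ → [ŋ] (total assimilation)
/d/ before /f/ → [f] (total assimilation)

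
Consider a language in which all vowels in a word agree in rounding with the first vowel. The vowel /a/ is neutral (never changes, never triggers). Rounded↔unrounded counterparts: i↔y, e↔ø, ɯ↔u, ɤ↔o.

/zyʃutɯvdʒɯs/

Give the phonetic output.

/ɯ/ harmonizes with /y/ ([+round]) → [u]
/ɯ/ harmonizes with /y/ ([+round]) → [u]

[zyʃutuvdʒus]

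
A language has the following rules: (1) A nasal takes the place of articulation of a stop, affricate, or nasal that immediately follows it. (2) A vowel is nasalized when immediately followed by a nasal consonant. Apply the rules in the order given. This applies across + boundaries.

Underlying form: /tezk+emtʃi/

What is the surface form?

Rule 1: /m/ before /tʃ/ (palatal) → [ɲ]
After rule 1: tezk+eɲtʃi
Rule 2: /e/ before nasal /ɲ/ → [ẽ]

[tezk+ẽɲtʃi]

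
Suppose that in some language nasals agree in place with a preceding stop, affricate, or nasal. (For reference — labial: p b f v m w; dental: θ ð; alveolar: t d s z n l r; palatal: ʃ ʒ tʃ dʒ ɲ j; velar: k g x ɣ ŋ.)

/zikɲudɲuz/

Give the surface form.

[zikŋudnuz]

/ɲ/ after /k/ (velar) → [ŋ]
/ɲ/ after /d/ (alveolar) → [n]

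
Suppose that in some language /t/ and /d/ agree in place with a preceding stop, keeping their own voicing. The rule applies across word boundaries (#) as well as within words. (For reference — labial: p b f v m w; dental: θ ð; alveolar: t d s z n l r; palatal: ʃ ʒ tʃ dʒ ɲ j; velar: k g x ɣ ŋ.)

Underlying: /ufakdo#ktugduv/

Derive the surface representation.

/d/ after /k/ (velar) → [g]
/t/ after /k/ (velar) → [k]
/d/ after /g/ (velar) → [g]

[ufakgo#kkugguv]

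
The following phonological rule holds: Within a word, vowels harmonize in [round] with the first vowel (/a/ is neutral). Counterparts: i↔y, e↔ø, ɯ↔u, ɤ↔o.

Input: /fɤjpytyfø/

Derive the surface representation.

/y/ harmonizes with /ɤ/ ([-round]) → [i]
/y/ harmonizes with /ɤ/ ([-round]) → [i]
/ø/ harmonizes with /ɤ/ ([-round]) → [e]

[fɤjpitife]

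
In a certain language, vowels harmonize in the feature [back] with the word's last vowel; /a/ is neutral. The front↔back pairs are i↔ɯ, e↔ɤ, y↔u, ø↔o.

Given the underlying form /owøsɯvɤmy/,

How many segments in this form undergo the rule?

3

/o/ harmonizes with /y/ ([-back]) → [ø]
/ɯ/ harmonizes with /y/ ([-back]) → [i]
/ɤ/ harmonizes with /y/ ([-back]) → [e]
3 segments change.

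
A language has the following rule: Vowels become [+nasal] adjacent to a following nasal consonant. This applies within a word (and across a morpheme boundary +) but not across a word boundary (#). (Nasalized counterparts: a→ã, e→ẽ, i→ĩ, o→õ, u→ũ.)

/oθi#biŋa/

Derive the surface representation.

/i/ before nasal /ŋ/ → [ĩ]

[oθi#bĩŋa]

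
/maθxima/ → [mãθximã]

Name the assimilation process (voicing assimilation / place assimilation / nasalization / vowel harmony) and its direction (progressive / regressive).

nasalization, progressive

/a/→[ã] /a/→[ã].
Each target copies a feature from the preceding segment, so the direction is progressive.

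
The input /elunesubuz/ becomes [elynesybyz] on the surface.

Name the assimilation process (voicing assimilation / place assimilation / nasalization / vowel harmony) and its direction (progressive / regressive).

vowel harmony, progressive

/u/→[y] /u/→[y] /u/→[y].
Vowels agree with the first vowel, so the harmony is progressive.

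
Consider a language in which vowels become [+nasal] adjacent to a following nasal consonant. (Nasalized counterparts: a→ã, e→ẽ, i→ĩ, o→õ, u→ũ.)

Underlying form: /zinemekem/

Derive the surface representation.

/i/ before nasal /n/ → [ĩ]
/e/ before nasal /m/ → [ẽ]
/e/ before nasal /m/ → [ẽ]

[zĩnẽmekẽm]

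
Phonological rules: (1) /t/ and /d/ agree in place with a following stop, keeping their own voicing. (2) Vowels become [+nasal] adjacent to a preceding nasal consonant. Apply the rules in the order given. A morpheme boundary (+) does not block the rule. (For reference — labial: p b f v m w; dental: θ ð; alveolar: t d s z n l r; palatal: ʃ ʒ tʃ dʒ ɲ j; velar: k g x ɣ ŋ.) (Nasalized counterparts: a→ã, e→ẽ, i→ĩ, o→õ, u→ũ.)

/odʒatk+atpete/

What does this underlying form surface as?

[odʒakk+appete]

Rule 1: /t/ before /k/ (velar) → [k]
Rule 1: /t/ before /p/ (labial) → [p]
After rule 1: odʒakk+appete
Rule 2: no segment meets the rule's conditions; no change.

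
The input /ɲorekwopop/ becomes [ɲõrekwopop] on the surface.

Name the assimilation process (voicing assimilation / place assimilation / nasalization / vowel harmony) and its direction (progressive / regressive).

nasalization, progressive

/o/→[õ].
Each target copies a feature from the preceding segment, so the direction is progressive.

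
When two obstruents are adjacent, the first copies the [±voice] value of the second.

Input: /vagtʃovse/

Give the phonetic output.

[vaktʃofse]

/g/ before /tʃ/ (voiceless) → [k]
/v/ before /s/ (voiceless) → [f]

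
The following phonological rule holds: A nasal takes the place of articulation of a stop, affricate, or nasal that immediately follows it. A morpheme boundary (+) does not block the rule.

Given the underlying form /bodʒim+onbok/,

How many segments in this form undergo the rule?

/n/ before /b/ (labial) → [m]
1 segment changes.

1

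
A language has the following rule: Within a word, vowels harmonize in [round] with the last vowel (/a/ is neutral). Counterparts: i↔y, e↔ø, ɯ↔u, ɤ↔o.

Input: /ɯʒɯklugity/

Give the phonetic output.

/ɯ/ harmonizes with /y/ ([+round]) → [u]
/ɯ/ harmonizes with /y/ ([+round]) → [u]
/i/ harmonizes with /y/ ([+round]) → [y]

[uʒuklugyty]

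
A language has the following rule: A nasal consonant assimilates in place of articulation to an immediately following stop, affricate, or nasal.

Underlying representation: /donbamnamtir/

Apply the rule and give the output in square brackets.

[dombannantir]

/n/ before /b/ (labial) → [m]
/m/ before /n/ (alveolar) → [n]
/m/ before /t/ (alveolar) → [n]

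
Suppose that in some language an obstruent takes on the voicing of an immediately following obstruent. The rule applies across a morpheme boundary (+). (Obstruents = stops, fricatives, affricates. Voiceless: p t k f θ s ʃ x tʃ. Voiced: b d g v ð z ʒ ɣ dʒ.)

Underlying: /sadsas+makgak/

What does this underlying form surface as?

[satsas+maggak]

/d/ before /s/ (voiceless) → [t]
/k/ before /g/ (voiced) → [g]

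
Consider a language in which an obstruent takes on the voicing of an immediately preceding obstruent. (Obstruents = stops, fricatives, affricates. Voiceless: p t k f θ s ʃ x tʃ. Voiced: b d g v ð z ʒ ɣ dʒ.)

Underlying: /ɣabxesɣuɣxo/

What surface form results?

/x/ after /b/ (voiced) → [ɣ]
/ɣ/ after /s/ (voiceless) → [x]
/x/ after /ɣ/ (voiced) → [ɣ]

[ɣabɣesxuɣɣo]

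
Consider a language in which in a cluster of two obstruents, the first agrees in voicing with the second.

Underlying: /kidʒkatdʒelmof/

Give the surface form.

[kitʃkaddʒelmof]

/dʒ/ before /k/ (voiceless) → [tʃ]
/t/ before /dʒ/ (voiced) → [d]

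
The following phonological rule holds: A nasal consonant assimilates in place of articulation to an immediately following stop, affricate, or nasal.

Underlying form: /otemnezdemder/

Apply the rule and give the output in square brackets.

/m/ before /n/ (alveolar) → [n]
/m/ before /d/ (alveolar) → [n]

[otennezdender]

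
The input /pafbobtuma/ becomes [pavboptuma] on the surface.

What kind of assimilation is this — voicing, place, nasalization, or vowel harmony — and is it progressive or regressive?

voicing assimilation, regressive

/f/→[v] /b/→[p].
Each target copies a feature from the following segment, so the direction is regressive.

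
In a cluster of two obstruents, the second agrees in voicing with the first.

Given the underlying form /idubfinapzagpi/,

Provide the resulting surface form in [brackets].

/f/ after /b/ (voiced) → [v]
/z/ after /p/ (voiceless) → [s]
/p/ after /g/ (voiced) → [b]

[idubvinapsagbi]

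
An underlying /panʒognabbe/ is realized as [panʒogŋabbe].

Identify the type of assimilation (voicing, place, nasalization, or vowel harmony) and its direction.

place assimilation, progressive

/n/→[ŋ].
Each target copies a feature from the preceding segment, so the direction is progressive.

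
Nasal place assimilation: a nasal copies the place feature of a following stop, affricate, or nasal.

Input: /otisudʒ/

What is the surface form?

[otisudʒ]

no segment meets the rule's conditions; no change.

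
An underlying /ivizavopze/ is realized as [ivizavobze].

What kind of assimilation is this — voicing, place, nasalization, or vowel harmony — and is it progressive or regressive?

/p/→[b].
Each target copies a feature from the following segment, so the direction is regressive.

voicing assimilation, regressive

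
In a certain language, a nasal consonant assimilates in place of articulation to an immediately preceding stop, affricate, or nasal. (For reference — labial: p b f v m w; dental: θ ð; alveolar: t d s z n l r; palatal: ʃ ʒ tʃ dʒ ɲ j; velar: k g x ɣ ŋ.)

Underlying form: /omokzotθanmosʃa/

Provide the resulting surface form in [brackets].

/m/ after /n/ (alveolar) → [n]

[omokzotθannosʃa]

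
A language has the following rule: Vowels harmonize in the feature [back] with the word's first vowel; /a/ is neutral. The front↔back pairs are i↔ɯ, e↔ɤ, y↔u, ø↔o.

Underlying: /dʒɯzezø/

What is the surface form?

/e/ harmonizes with /ɯ/ ([+back]) → [ɤ]
/ø/ harmonizes with /ɯ/ ([+back]) → [o]

[dʒɯzɤzo]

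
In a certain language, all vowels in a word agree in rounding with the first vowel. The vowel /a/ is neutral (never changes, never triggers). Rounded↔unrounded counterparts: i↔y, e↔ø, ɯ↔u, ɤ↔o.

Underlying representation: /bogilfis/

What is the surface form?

/i/ harmonizes with /o/ ([+round]) → [y]
/i/ harmonizes with /o/ ([+round]) → [y]

[bogylfys]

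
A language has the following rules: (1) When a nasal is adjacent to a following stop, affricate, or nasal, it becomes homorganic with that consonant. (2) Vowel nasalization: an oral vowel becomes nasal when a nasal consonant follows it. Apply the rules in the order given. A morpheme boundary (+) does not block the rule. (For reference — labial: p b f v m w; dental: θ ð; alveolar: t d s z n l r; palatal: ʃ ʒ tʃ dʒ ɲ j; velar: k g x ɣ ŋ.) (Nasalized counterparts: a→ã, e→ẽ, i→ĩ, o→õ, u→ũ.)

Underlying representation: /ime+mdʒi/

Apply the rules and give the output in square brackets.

Rule 1: /m/ before /dʒ/ (palatal) → [ɲ]
After rule 1: ime+ɲdʒi
Rule 2: /i/ before nasal /m/ → [ĩ]
Rule 2: /e/ before nasal /ɲ/ → [ẽ]

[ĩmẽ+ɲdʒi]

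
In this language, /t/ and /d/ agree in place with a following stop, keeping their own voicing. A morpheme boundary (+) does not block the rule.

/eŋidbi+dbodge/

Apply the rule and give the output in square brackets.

/d/ before /b/ (labial) → [b]
/d/ before /b/ (labial) → [b]
/d/ before /g/ (velar) → [g]

[eŋibbi+bbogge]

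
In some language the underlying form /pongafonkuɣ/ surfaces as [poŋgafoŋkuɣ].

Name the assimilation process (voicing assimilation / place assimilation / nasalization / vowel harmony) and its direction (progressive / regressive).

place assimilation, regressive

/n/→[ŋ] /n/→[ŋ].
Each target copies a feature from the following segment, so the direction is regressive.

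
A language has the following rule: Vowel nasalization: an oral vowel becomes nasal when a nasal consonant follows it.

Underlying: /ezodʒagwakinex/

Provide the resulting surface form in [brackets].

/i/ before nasal /n/ → [ĩ]

[ezodʒagwakĩnex]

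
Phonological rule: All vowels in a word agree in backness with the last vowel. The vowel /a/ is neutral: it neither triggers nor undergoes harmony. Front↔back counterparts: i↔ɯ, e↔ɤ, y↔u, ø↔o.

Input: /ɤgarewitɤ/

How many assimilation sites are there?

/e/ harmonizes with /ɤ/ ([+back]) → [ɤ]
/i/ harmonizes with /ɤ/ ([+back]) → [ɯ]
2 segments change.

2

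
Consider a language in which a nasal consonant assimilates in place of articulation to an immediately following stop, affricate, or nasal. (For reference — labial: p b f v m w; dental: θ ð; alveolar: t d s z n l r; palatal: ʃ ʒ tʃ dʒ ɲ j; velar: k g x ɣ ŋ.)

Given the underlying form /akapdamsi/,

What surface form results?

no segment meets the rule's conditions; no change.

[akapdamsi]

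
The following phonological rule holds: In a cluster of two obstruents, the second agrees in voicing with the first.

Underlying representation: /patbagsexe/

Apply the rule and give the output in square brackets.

[patpagzexe]

/b/ after /t/ (voiceless) → [p]
/s/ after /g/ (voiced) → [z]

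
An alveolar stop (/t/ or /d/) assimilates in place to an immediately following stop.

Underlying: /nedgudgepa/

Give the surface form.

/d/ before /g/ (velar) → [g]
/d/ before /g/ (velar) → [g]

[negguggepa]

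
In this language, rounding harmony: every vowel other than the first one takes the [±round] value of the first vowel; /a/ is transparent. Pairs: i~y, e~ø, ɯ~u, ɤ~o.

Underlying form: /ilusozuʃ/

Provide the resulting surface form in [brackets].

[ilɯsɤzɯʃ]

/u/ harmonizes with /i/ ([-round]) → [ɯ]
/o/ harmonizes with /i/ ([-round]) → [ɤ]
/u/ harmonizes with /i/ ([-round]) → [ɯ]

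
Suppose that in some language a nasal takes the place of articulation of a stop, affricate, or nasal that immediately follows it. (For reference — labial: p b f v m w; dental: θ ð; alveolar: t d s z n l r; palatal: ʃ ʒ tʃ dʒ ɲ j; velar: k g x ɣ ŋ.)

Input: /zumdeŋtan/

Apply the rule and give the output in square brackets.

/m/ before /d/ (alveolar) → [n]
/ŋ/ before /t/ (alveolar) → [n]

[zundentan]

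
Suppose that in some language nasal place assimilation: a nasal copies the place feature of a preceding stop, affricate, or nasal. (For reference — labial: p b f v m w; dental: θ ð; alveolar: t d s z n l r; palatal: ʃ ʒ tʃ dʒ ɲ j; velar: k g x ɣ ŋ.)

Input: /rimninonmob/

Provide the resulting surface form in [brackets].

/n/ after /m/ (labial) → [m]
/m/ after /n/ (alveolar) → [n]

[rimminonnob]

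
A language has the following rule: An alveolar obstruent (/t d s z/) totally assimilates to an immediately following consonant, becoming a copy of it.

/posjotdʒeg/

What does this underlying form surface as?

[pojjodʒdʒeg]

/s/ before /j/ → [j] (total assimilation)
/t/ before /dʒ/ → [dʒ] (total assimilation)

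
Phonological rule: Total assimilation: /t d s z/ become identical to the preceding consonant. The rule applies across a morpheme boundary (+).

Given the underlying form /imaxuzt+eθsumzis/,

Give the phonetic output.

/t/ after /z/ → [z] (total assimilation)
/s/ after /θ/ → [θ] (total assimilation)
/z/ after /m/ → [m] (total assimilation)

[imaxuzz+eθθummis]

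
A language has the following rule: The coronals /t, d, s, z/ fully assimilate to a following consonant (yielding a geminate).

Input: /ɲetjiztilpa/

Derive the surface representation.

/t/ before /j/ → [j] (total assimilation)
/z/ before /t/ → [t] (total assimilation)

[ɲejjittilpa]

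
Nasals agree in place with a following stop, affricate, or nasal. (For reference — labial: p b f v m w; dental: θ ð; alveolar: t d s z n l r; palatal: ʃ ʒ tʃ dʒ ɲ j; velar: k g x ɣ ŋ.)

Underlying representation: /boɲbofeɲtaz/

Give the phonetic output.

[bombofentaz]

/ɲ/ before /b/ (labial) → [m]
/ɲ/ before /t/ (alveolar) → [n]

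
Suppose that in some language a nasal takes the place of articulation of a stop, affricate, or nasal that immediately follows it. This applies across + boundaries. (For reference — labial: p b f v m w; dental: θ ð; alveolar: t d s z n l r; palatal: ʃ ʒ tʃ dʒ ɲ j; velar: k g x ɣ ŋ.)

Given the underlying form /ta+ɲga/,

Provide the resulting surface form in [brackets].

/ɲ/ before /g/ (velar) → [ŋ]

[ta+ŋga]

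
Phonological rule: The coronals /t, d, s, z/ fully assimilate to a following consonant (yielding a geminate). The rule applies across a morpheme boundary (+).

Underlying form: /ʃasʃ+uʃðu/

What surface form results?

[ʃaʃʃ+uʃðu]

/s/ before /ʃ/ → [ʃ] (total assimilation)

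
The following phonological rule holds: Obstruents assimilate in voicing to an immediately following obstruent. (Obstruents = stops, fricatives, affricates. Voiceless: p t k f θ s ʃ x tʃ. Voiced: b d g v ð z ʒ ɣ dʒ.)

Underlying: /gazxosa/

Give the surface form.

/z/ before /x/ (voiceless) → [s]

[gasxosa]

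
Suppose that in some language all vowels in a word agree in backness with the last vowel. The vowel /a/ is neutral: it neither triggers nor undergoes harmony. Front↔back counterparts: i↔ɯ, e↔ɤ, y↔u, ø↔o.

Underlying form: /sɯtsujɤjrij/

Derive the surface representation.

/ɯ/ harmonizes with /i/ ([-back]) → [i]
/u/ harmonizes with /i/ ([-back]) → [y]
/ɤ/ harmonizes with /i/ ([-back]) → [e]

[sitsyjejrij]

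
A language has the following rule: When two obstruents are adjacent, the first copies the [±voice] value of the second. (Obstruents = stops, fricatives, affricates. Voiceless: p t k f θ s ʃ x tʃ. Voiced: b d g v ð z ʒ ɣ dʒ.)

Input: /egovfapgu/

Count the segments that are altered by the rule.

/v/ before /f/ (voiceless) → [f]
/p/ before /g/ (voiced) → [b]
2 segments change.

2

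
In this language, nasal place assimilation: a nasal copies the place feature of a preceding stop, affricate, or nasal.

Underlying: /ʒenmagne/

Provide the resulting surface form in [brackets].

[ʒennagŋe]

/m/ after /n/ (alveolar) → [n]
/n/ after /g/ (velar) → [ŋ]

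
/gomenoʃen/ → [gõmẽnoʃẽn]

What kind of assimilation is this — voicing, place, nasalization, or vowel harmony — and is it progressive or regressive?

/o/→[õ] /e/→[ẽ] /e/→[ẽ].
Each target copies a feature from the following segment, so the direction is regressive.

nasalization, regressive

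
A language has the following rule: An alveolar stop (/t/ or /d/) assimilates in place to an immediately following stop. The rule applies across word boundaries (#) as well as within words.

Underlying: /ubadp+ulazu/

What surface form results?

[ubabp+ulazu]

/d/ before /p/ (labial) → [b]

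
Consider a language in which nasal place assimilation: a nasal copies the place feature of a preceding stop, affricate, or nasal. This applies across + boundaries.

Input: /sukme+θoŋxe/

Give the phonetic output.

/m/ after /k/ (velar) → [ŋ]

[sukŋe+θoŋxe]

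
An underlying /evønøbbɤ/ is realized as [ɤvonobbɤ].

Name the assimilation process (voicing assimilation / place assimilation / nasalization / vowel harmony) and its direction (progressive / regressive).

vowel harmony, regressive

/e/→[ɤ] /ø/→[o] /ø/→[o].
Vowels agree with the last vowel, so the harmony is regressive.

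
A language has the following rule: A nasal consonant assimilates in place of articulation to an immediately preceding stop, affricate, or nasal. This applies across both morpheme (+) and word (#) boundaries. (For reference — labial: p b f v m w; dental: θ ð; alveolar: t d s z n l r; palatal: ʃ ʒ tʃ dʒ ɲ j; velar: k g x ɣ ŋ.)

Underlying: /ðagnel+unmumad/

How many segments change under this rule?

2

/n/ after /g/ (velar) → [ŋ]
/m/ after /n/ (alveolar) → [n]
2 segments change.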